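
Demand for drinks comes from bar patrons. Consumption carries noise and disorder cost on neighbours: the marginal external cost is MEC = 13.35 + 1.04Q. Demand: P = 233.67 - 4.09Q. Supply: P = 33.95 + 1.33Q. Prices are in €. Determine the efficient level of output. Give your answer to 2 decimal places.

Q* = 28.85

Social marginal benefit = demand − MEC = 220.32 - 5.13Q.
Set SMB = MC: 220.32 - 5.13Q = 33.95 + 1.33Q → Q* = 28.8498.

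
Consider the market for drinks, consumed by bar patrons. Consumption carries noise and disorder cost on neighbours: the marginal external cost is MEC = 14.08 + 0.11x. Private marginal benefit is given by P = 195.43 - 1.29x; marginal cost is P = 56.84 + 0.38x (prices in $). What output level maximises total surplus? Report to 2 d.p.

x* = 69.95

Social marginal benefit = demand − MEC = 181.35 - 1.40x.
Set SMB = MC: 181.35 - 1.40x = 56.84 + 0.38x → x* = 69.9494.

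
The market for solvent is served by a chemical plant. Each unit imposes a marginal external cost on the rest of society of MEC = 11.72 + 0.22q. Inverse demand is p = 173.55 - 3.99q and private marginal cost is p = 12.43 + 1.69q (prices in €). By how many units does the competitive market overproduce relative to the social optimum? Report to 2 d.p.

Market equilibrium (private): 12.43 + 1.69q = 173.55 - 3.99q → q_m = 28.3662.
Social marginal cost = private MC + MEC = 24.15 + 1.91q.
Set SMC = demand: 24.15 + 1.91q = 173.55 - 3.99q → q* = 25.3220.
Gap = |28.3662 − 25.3220| = 3.0442.

3.04 units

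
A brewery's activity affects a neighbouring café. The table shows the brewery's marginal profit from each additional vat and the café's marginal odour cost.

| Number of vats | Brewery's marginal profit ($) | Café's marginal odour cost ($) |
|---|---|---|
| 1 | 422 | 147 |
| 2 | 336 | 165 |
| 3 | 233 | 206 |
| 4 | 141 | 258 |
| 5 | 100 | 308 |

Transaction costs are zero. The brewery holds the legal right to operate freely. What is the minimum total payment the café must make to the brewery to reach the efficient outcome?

Left alone the brewery would choose level 5 (marginal profit stays positive).
Efficient level: k* = 3 (marginal profit ≥ marginal odour cost through 3).
The café must at least cover the brewery's forgone profit from cutting 5→3: 141 + 100 = 241.

$241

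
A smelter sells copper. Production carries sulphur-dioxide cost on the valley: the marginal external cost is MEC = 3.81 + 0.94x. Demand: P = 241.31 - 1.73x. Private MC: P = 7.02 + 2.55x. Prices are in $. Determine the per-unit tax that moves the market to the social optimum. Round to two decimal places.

Social marginal cost = private MC + MEC = 10.83 + 3.49x.
Set SMC = demand: 10.83 + 3.49x = 241.31 - 1.73x → x* = 44.1533.
The Pigouvian tax equals MEC at x*: 3.81 + 0.94×44.1533 = 45.3141.

tax = $45.31 per unit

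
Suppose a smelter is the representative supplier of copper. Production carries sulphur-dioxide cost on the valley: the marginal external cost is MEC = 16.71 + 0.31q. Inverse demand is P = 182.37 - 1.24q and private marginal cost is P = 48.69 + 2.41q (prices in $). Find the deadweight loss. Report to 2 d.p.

Market equilibrium (private): 48.69 + 2.41q = 182.37 - 1.24q → q_m = 36.6247.
Social marginal cost = private MC + MEC = 65.40 + 2.72q.
Set SMC = demand: 65.40 + 2.72q = 182.37 - 1.24q → q* = 29.5379.
The welfare-loss triangle has base |q_m − q*| and height MEC(q_m) (the vertical gap between SMC and demand is zero at q* and MEC at q_m).
DWL = ½ × 7.0868 × 28.0636 = 99.4406.

DWL = $99.44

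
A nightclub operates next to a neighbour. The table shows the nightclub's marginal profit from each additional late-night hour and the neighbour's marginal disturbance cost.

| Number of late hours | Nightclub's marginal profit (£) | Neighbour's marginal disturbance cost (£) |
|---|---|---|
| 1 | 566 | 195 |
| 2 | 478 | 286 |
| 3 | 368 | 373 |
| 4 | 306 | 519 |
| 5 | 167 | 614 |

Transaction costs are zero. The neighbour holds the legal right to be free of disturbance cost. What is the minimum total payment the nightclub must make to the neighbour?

£481

Efficient level: marginal profit ≥ marginal disturbance cost through level 2, so k* = 2.
With the neighbour holding the right, the nightclub must at least compensate total damage at k*: 195 + 286 = 481.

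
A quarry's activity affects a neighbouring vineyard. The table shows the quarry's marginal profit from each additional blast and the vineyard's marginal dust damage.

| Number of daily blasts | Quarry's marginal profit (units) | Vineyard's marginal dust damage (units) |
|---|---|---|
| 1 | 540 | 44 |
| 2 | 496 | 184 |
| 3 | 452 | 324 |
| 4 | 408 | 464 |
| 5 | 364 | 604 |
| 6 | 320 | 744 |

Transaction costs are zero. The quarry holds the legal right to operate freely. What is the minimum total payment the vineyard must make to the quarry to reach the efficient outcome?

1092

Left alone the quarry would choose level 6 (marginal profit stays positive).
Efficient level: k* = 3 (marginal profit ≥ marginal dust damage through 3).
The vineyard must at least cover the quarry's forgone profit from cutting 6→3: 408 + 364 + 320 = 1092.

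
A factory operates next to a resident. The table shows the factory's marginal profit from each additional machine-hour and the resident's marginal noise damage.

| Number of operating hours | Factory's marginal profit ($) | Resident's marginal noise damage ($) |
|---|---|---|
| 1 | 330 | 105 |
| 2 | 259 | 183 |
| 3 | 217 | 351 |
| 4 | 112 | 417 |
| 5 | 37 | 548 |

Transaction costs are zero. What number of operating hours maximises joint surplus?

2

Bargaining reaches the level where marginal profit last exceeds marginal noise damage.
That holds through level 2 (259 ≥ 183) but not at 3 (217 < 351).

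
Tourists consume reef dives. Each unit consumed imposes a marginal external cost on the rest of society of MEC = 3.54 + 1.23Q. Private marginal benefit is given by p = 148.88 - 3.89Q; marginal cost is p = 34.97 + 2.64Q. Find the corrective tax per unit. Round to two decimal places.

tax = 21.03 per unit

Social marginal benefit = demand − MEC = 145.34 - 5.12Q.
Set SMB = MC: 145.34 - 5.12Q = 34.97 + 2.64Q → Q* = 14.2229.
The Pigouvian tax equals MEC at Q*: 3.54 + 1.23×14.2229 = 21.0342.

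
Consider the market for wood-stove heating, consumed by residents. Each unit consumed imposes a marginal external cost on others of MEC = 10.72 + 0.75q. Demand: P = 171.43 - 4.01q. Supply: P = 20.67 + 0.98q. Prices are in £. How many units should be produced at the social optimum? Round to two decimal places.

Social marginal benefit = demand − MEC = 160.71 - 4.76q.
Set SMB = MC: 160.71 - 4.76q = 20.67 + 0.98q → q* = 24.3972.

q* = 24.40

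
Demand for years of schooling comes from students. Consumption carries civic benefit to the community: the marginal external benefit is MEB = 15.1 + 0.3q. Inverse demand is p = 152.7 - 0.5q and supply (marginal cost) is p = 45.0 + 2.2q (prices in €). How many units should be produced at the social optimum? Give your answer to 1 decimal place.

q* = 51.2

Social marginal benefit = demand + MEB = 167.8 - 0.2q.
Set SMB = MC: 167.8 - 0.2q = 45.0 + 2.2q → q* = 51.1667.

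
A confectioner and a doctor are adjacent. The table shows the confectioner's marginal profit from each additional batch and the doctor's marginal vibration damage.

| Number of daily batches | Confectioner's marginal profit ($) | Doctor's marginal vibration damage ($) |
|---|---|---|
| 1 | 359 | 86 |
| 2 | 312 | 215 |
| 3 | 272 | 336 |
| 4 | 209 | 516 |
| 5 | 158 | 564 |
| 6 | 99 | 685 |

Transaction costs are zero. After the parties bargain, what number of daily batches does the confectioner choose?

2

Bargaining reaches the level where marginal profit last exceeds marginal vibration damage.
That holds through level 2 (312 ≥ 215) but not at 3 (272 < 336).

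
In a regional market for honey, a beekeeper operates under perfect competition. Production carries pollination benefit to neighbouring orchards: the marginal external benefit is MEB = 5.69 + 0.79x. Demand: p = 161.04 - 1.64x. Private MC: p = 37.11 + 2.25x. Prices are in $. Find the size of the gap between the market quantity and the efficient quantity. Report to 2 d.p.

9.95 units

Market equilibrium (private): 37.11 + 2.25x = 161.04 - 1.64x → x_m = 31.8586.
Social marginal cost = private MC − MEB = 31.42 + 1.46x.
Set SMC = demand: 31.42 + 1.46x = 161.04 - 1.64x → x* = 41.8129.
Gap = |31.8586 − 41.8129| = 9.9543.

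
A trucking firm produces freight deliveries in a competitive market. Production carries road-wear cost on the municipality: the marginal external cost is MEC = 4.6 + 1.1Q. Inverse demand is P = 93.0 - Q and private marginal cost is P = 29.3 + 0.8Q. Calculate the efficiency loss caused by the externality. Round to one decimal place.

DWL = 326.7

Market equilibrium (private): 29.3 + 0.8Q = 93.0 - Q → Q_m = 35.3889.
Social marginal cost = private MC + MEC = 33.9 + 1.9Q.
Set SMC = demand: 33.9 + 1.9Q = 93.0 - Q → Q* = 20.3793.
Height of the DWL triangle at Q_m is SMC(Q_m) − demand(Q_m) = MEC(Q_m) = 43.5278.
DWL = ½ × 15.0096 × 43.5278 = 326.6674.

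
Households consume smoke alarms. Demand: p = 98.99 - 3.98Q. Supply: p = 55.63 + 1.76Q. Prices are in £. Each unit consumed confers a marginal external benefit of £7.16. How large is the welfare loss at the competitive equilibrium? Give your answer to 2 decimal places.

DWL = £4.47

Market equilibrium (private): 55.63 + 1.76Q = 98.99 - 3.98Q → Q_m = 7.5540.
Social marginal benefit = demand + MEB = 106.15 - 3.98Q.
Set SMB = MC: 106.15 - 3.98Q = 55.63 + 1.76Q → Q* = 8.8014.
The loss is the area between SMB and MC from Q* to Q_m; with linear curves that's a triangle of height MEB(Q_m).
DWL = ½ × 1.2474 × 7.1600 = 4.4657.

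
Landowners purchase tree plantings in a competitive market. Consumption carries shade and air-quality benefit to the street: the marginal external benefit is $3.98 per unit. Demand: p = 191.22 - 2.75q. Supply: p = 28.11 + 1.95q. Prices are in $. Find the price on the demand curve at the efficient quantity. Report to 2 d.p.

P = $93.45

Social marginal benefit = demand + MEB = 195.20 - 2.75q.
Set SMB = MC: 195.20 - 2.75q = 28.11 + 1.95q → q* = 35.5511.
Consumer price on the demand curve at q*: 191.22 − 2.75×35.5511 = 93.4545.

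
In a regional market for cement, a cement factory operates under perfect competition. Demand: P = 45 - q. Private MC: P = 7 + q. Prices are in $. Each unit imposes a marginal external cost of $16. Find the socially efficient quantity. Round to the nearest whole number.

q* = 11

Social marginal cost = private MC + MEC = 23 + q.
Set SMC = demand: 23 + q = 45 - q → q* = 11.0000.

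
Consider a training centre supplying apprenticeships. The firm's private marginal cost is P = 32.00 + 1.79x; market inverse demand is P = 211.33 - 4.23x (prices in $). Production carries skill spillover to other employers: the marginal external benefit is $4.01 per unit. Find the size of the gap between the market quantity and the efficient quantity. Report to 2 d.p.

0.67 units

Market equilibrium (private): 32.00 + 1.79x = 211.33 - 4.23x → x_m = 29.7890.
Social marginal cost = private MC − MEB = 27.99 + 1.79x.
Set SMC = demand: 27.99 + 1.79x = 211.33 - 4.23x → x* = 30.4551.
Gap = |29.7890 − 30.4551| = 0.6661.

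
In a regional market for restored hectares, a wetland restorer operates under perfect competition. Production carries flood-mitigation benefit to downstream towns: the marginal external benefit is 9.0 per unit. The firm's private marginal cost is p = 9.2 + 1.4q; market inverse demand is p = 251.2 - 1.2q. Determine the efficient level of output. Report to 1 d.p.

Social marginal cost = private MC − MEB = 0.2 + 1.4q.
Set SMC = demand: 0.2 + 1.4q = 251.2 - 1.2q → q* = 96.5385.

q* = 96.5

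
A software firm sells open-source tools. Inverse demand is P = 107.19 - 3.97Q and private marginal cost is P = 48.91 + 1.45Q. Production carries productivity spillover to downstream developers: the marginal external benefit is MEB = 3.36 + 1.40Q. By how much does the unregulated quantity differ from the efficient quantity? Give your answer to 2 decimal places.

Market equilibrium (private): 48.91 + 1.45Q = 107.19 - 3.97Q → Q_m = 10.7528.
Social marginal cost = private MC − MEB = 45.55 + 0.05Q.
Set SMC = demand: 45.55 + 0.05Q = 107.19 - 3.97Q → Q* = 15.3333.
Gap = |10.7528 − 15.3333| = 4.5805.

4.58 units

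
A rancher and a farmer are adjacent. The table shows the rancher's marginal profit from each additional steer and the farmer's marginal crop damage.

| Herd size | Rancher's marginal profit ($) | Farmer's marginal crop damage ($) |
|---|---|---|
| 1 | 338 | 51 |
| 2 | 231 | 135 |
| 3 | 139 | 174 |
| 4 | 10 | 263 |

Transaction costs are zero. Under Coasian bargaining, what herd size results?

2

Bargaining reaches the level where marginal profit last exceeds marginal crop damage.
That holds through level 2 (231 ≥ 135) but not at 3 (139 < 174).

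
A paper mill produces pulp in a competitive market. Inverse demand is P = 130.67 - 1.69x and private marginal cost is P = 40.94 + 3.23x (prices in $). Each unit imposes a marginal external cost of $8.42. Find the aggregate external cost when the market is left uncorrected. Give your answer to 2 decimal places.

Market equilibrium (private): 40.94 + 3.23x = 130.67 - 1.69x → x_m = 18.2378.
Total external cost = MEC × x_m = 8.42 × 18.2378 = 153.5623.

$153.56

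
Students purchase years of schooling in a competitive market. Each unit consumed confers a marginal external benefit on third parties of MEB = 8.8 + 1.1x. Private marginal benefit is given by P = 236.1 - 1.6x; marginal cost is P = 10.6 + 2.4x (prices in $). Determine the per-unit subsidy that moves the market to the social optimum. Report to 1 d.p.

Social marginal benefit = demand + MEB = 244.9 - 0.5x.
Set SMB = MC: 244.9 - 0.5x = 10.6 + 2.4x → x* = 80.7931.
The Pigouvian subsidy equals MEB at x*: 8.8 + 1.1×80.7931 = 97.6724.

subsidy = $97.7 per unit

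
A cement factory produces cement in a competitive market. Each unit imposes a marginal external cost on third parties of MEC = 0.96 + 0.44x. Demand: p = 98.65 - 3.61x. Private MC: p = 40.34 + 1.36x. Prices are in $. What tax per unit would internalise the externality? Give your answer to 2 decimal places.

Social marginal cost = private MC + MEC = 41.30 + 1.80x.
Set SMC = demand: 41.30 + 1.80x = 98.65 - 3.61x → x* = 10.6007.
The Pigouvian tax equals MEC at x*: 0.96 + 0.44×10.6007 = 5.6243.

tax = $5.62 per unit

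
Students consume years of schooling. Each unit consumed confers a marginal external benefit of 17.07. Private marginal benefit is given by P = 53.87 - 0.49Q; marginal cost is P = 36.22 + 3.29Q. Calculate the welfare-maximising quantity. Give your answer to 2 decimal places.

Q* = 9.19

Social marginal benefit = demand + MEB = 70.94 - 0.49Q.
Set SMB = MC: 70.94 - 0.49Q = 36.22 + 3.29Q → Q* = 9.1852.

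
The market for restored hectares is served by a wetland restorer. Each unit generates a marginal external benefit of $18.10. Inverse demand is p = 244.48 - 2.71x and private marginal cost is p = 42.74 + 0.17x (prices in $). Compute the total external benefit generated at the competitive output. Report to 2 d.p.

Market equilibrium (private): 42.74 + 0.17x = 244.48 - 2.71x → x_m = 70.0486.
Total external benefit = MEB × x_m = 18.10 × 70.0486 = 1267.8797.

$1267.88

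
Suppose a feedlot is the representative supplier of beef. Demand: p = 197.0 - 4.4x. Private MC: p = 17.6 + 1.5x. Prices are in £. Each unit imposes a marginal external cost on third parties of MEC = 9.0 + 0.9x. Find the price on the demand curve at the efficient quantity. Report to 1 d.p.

Social marginal cost = private MC + MEC = 26.6 + 2.4x.
Set SMC = demand: 26.6 + 2.4x = 197.0 - 4.4x → x* = 25.0588.
Consumer price on the demand curve at x*: 197.0 − 4.4×25.0588 = 86.7413.

P = £86.7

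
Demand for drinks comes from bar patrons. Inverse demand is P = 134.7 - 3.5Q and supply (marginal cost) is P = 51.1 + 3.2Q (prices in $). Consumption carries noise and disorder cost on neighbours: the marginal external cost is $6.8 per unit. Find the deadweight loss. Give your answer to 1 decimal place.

Market equilibrium (private): 51.1 + 3.2Q = 134.7 - 3.5Q → Q_m = 12.4776.
Social marginal benefit = demand − MEC = 127.9 - 3.5Q.
Set SMB = MC: 127.9 - 3.5Q = 51.1 + 3.2Q → Q* = 11.4627.
Height of the DWL triangle at Q_m is MC(Q_m) − SMB(Q_m) = MEC(Q_m) = 6.8000.
DWL = ½ × 1.0149 × 6.8000 = 3.4507.

DWL = $3.5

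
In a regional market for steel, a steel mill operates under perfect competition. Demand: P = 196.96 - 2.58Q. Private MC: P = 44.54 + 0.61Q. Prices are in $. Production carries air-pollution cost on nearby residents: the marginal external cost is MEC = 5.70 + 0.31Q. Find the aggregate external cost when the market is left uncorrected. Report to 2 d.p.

$626.21

Market equilibrium (private): 44.54 + 0.61Q = 196.96 - 2.58Q → Q_m = 47.7806.
Total external cost = ∫₀^{Q_m} (5.70 + 0.31Q) dQ = 5.70×47.7806 + ½×0.31×47.7806² = 626.2122.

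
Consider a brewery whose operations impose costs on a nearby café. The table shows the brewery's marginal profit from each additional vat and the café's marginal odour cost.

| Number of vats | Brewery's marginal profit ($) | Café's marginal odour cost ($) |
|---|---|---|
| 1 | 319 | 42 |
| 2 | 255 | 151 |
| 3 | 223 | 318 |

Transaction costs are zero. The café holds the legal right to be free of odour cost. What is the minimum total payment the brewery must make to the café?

$193

Efficient level: marginal profit ≥ marginal odour cost through level 2, so k* = 2.
With the café holding the right, the brewery must at least compensate total damage at k*: 42 + 151 = 193.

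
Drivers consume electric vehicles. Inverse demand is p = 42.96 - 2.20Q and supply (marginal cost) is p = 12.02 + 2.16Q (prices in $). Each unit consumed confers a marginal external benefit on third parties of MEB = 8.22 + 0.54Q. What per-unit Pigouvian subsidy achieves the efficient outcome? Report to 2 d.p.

subsidy = $13.76 per unit

Social marginal benefit = demand + MEB = 51.18 - 1.66Q.
Set SMB = MC: 51.18 - 1.66Q = 12.02 + 2.16Q → Q* = 10.2513.
The Pigouvian subsidy equals MEB at Q*: 8.22 + 0.54×10.2513 = 13.7557.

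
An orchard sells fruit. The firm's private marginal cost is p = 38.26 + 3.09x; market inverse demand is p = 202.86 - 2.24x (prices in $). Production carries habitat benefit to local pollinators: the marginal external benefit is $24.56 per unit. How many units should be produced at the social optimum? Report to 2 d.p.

x* = 35.49

Social marginal cost = private MC − MEB = 13.70 + 3.09x.
Set SMC = demand: 13.70 + 3.09x = 202.86 - 2.24x → x* = 35.4897.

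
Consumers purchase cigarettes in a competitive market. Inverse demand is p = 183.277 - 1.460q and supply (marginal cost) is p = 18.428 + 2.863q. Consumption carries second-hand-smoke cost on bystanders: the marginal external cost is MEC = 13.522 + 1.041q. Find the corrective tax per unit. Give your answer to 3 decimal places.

tax = 42.890 per unit

Social marginal benefit = demand − MEC = 169.755 - 2.501q.
Set SMB = MC: 169.755 - 2.501q = 18.428 + 2.863q → q* = 28.2116.
The Pigouvian tax equals MEC at q*: 13.522 + 1.041×28.2116 = 42.8903.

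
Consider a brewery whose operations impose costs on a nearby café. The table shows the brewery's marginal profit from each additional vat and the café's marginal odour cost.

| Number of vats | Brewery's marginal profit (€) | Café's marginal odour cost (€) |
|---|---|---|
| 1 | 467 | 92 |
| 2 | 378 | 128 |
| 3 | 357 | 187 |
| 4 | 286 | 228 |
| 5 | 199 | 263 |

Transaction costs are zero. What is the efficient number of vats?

Bargaining reaches the level where marginal profit last exceeds marginal odour cost.
That holds through level 4 (286 ≥ 228) but not at 5 (199 < 263).

4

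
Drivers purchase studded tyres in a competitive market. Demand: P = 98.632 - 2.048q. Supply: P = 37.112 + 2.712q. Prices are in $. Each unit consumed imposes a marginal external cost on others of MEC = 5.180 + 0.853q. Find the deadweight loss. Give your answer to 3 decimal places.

DWL = $23.391

Market equilibrium (private): 37.112 + 2.712q = 98.632 - 2.048q → q_m = 12.9244.
Social marginal benefit = demand − MEC = 93.452 - 2.901q.
Set SMB = MC: 93.452 - 2.901q = 37.112 + 2.712q → q* = 10.0374.
The welfare-loss triangle has base |q_m − q*| and height MEC(q_m) (the vertical gap between SMB and MC is zero at q* and MEC at q_m).
DWL = ½ × 2.8870 × 16.2045 = 23.3912.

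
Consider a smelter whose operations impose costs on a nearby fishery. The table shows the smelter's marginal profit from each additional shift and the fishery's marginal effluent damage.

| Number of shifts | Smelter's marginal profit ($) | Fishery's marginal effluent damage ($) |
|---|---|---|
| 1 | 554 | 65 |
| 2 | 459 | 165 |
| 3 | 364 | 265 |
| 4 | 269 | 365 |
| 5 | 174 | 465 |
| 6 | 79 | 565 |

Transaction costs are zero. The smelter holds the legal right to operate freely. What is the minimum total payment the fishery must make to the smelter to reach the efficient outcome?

Left alone the smelter would choose level 6 (marginal profit stays positive).
Efficient level: k* = 3 (marginal profit ≥ marginal effluent damage through 3).
The fishery must at least cover the smelter's forgone profit from cutting 6→3: 269 + 174 + 79 = 522.

$522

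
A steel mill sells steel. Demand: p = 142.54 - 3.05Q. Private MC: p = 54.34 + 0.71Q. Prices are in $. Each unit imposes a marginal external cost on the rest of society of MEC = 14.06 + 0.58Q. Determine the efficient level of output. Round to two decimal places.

Social marginal cost = private MC + MEC = 68.40 + 1.29Q.
Set SMC = demand: 68.40 + 1.29Q = 142.54 - 3.05Q → Q* = 17.0829.

Q* = 17.08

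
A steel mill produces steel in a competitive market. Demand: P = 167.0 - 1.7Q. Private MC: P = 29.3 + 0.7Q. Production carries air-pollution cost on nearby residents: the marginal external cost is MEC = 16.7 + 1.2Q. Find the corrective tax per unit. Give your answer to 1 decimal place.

tax = 57.0 per unit

Social marginal cost = private MC + MEC = 46.0 + 1.9Q.
Set SMC = demand: 46.0 + 1.9Q = 167.0 - 1.7Q → Q* = 33.6111.
The Pigouvian tax equals MEC at Q*: 16.7 + 1.2×33.6111 = 57.0333.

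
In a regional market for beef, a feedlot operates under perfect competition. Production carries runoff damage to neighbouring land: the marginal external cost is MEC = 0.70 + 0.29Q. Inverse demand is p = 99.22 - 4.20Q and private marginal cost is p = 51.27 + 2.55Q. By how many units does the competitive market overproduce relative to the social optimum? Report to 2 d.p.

Market equilibrium (private): 51.27 + 2.55Q = 99.22 - 4.20Q → Q_m = 7.1037.
Social marginal cost = private MC + MEC = 51.97 + 2.84Q.
Set SMC = demand: 51.97 + 2.84Q = 99.22 - 4.20Q → Q* = 6.7116.
Gap = |7.1037 − 6.7116| = 0.3921.

0.39 units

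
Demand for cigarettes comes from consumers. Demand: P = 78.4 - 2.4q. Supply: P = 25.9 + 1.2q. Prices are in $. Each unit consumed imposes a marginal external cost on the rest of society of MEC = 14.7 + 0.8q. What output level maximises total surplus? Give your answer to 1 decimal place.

q* = 8.6

Social marginal benefit = demand − MEC = 63.7 - 3.2q.
Set SMB = MC: 63.7 - 3.2q = 25.9 + 1.2q → q* = 8.5909.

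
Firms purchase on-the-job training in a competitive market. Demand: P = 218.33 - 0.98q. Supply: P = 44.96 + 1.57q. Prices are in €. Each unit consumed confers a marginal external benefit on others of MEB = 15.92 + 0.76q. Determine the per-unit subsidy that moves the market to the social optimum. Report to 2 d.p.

Social marginal benefit = demand + MEB = 234.25 - 0.22q.
Set SMB = MC: 234.25 - 0.22q = 44.96 + 1.57q → q* = 105.7486.
The Pigouvian subsidy equals MEB at q*: 15.92 + 0.76×105.7486 = 96.2889.

subsidy = €96.29 per unit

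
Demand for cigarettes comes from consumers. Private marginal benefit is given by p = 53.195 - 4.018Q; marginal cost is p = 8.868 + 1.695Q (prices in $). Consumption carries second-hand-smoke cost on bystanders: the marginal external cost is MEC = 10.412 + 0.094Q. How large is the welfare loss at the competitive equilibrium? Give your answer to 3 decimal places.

Market equilibrium (private): 8.868 + 1.695Q = 53.195 - 4.018Q → Q_m = 7.7590.
Social marginal benefit = demand − MEC = 42.783 - 4.112Q.
Set SMB = MC: 42.783 - 4.112Q = 8.868 + 1.695Q → Q* = 5.8404.
Between Q* and Q_m the wedge MC − SMB runs linearly from 0 to MEC(Q_m), so the loss is a triangle.
DWL = ½ × 1.9186 × 11.1413 = 10.6878.

DWL = $10.688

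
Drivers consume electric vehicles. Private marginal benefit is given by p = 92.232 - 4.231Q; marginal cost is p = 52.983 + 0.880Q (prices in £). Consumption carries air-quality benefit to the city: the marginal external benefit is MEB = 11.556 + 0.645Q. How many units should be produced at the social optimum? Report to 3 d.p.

Q* = 11.376

Social marginal benefit = demand + MEB = 103.788 - 3.586Q.
Set SMB = MC: 103.788 - 3.586Q = 52.983 + 0.880Q → Q* = 11.3760.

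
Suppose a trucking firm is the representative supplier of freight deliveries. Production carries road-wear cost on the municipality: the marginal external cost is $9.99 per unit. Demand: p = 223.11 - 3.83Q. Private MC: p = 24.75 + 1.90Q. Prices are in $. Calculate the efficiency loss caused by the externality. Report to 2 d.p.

Market equilibrium (private): 24.75 + 1.90Q = 223.11 - 3.83Q → Q_m = 34.6178.
Social marginal cost = private MC + MEC = 34.74 + 1.90Q.
Set SMC = demand: 34.74 + 1.90Q = 223.11 - 3.83Q → Q* = 32.8743.
The loss is the area between SMC and demand from Q* to Q_m; with linear curves that's a triangle of height MEC(Q_m).
DWL = ½ × 1.7435 × 9.9900 = 8.7088.

DWL = $8.71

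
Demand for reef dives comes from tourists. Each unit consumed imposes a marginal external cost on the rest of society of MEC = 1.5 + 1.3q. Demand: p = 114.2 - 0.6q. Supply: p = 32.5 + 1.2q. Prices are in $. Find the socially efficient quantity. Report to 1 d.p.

q* = 25.9

Social marginal benefit = demand − MEC = 112.7 - 1.9q.
Set SMB = MC: 112.7 - 1.9q = 32.5 + 1.2q → q* = 25.8710.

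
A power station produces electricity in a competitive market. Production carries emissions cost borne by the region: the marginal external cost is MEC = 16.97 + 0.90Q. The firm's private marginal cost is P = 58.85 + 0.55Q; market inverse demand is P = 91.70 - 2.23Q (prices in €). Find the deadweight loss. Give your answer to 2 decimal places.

DWL = €103.54

Market equilibrium (private): 58.85 + 0.55Q = 91.70 - 2.23Q → Q_m = 11.8165.
Social marginal cost = private MC + MEC = 75.82 + 1.45Q.
Set SMC = demand: 75.82 + 1.45Q = 91.70 - 2.23Q → Q* = 4.3152.
Between Q* and Q_m the wedge SMC − demand runs linearly from 0 to MEC(Q_m), so the loss is a triangle.
DWL = ½ × 7.5013 × 27.6049 = 103.5363.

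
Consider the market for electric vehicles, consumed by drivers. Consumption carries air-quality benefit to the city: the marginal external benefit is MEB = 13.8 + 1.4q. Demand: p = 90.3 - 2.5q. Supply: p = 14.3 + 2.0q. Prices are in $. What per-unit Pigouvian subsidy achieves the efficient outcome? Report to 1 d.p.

subsidy = $54.4 per unit

Social marginal benefit = demand + MEB = 104.1 - 1.1q.
Set SMB = MC: 104.1 - 1.1q = 14.3 + 2.0q → q* = 28.9677.
The Pigouvian subsidy equals MEB at q*: 13.8 + 1.4×28.9677 = 54.3548.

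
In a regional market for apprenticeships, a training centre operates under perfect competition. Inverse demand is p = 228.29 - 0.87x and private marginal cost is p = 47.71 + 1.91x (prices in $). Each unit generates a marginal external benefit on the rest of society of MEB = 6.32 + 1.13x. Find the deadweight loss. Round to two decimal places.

DWL = $1925.90

Market equilibrium (private): 47.71 + 1.91x = 228.29 - 0.87x → x_m = 64.9568.
Social marginal cost = private MC − MEB = 41.39 + 0.78x.
Set SMC = demand: 41.39 + 0.78x = 228.29 - 0.87x → x* = 113.2727.
The loss is the area between SMC and demand from x* to x_m; with linear curves that's a triangle of height MEB(x_m).
DWL = ½ × 48.3159 × 79.7212 = 1925.9008.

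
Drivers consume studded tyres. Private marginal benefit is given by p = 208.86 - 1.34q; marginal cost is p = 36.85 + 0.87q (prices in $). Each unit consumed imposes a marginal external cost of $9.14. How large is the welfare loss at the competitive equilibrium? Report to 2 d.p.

Market equilibrium (private): 36.85 + 0.87q = 208.86 - 1.34q → q_m = 77.8326.
Social marginal benefit = demand − MEC = 199.72 - 1.34q.
Set SMB = MC: 199.72 - 1.34q = 36.85 + 0.87q → q* = 73.6968.
The loss is the area between SMB and MC from q* to q_m; with linear curves that's a triangle of height MEC(q_m).
DWL = ½ × 4.1358 × 9.1400 = 18.9006.

DWL = $18.90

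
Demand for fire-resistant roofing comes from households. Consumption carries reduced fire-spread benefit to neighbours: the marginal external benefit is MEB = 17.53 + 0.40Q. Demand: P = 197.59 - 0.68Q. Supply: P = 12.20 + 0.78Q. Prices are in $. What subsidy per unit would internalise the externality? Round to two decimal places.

subsidy = $94.10 per unit

Social marginal benefit = demand + MEB = 215.12 - 0.28Q.
Set SMB = MC: 215.12 - 0.28Q = 12.20 + 0.78Q → Q* = 191.4340.
The Pigouvian subsidy equals MEB at Q*: 17.53 + 0.40×191.4340 = 94.1036.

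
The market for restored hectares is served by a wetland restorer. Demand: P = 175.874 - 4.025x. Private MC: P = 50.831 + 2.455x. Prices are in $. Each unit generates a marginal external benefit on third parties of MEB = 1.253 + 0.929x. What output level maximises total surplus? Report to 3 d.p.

x* = 22.752

Social marginal cost = private MC − MEB = 49.578 + 1.526x.
Set SMC = demand: 49.578 + 1.526x = 175.874 - 4.025x → x* = 22.7519.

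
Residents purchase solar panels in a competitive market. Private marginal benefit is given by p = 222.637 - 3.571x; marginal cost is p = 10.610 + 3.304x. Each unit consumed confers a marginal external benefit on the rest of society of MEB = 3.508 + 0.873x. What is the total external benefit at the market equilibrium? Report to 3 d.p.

523.353

Market equilibrium (private): 10.610 + 3.304x = 222.637 - 3.571x → x_m = 30.8403.
Total external benefit = ∫₀^{x_m} (3.508 + 0.873x) dx = 3.508×30.8403 + ½×0.873×30.8403² = 523.3534.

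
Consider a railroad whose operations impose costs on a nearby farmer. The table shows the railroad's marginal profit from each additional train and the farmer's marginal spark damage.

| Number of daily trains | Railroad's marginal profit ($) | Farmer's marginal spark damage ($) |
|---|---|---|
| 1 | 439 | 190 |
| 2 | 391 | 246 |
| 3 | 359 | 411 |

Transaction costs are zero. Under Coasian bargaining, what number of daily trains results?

2

Bargaining reaches the level where marginal profit last exceeds marginal spark damage.
That holds through level 2 (391 ≥ 246) but not at 3 (359 < 411).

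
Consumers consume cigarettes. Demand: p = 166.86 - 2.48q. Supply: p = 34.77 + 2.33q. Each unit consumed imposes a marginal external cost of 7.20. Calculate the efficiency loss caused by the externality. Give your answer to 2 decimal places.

DWL = 5.39

Market equilibrium (private): 34.77 + 2.33q = 166.86 - 2.48q → q_m = 27.4615.
Social marginal benefit = demand − MEC = 159.66 - 2.48q.
Set SMB = MC: 159.66 - 2.48q = 34.77 + 2.33q → q* = 25.9647.
Between q* and q_m the wedge MC − SMB runs linearly from 0 to MEC(q_m), so the loss is a triangle.
DWL = ½ × 1.4968 × 7.2000 = 5.3885.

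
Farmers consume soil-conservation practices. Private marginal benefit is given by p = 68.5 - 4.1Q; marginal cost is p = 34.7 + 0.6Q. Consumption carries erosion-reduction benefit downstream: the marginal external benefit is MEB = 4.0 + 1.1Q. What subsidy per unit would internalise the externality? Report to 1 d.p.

subsidy = 15.6 per unit

Social marginal benefit = demand + MEB = 72.5 - 3.0Q.
Set SMB = MC: 72.5 - 3.0Q = 34.7 + 0.6Q → Q* = 10.5000.
The Pigouvian subsidy equals MEB at Q*: 4.0 + 1.1×10.5000 = 15.5500.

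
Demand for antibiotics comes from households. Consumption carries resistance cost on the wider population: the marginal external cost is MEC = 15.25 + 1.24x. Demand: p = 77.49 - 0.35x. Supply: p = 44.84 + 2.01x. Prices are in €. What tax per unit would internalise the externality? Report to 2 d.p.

tax = €21.24 per unit

Social marginal benefit = demand − MEC = 62.24 - 1.59x.
Set SMB = MC: 62.24 - 1.59x = 44.84 + 2.01x → x* = 4.8333.
The Pigouvian tax equals MEC at x*: 15.25 + 1.24×4.8333 = 21.2433.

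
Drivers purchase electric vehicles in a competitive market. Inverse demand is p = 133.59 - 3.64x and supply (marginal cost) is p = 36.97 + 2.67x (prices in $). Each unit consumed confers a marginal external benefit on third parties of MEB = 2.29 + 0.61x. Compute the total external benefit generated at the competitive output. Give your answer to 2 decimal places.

Market equilibrium (private): 36.97 + 2.67x = 133.59 - 3.64x → x_m = 15.3122.
Total external benefit = ∫₀^{x_m} (2.29 + 0.61x) dx = 2.29×15.3122 + ½×0.61×15.3122² = 106.5763.

$106.58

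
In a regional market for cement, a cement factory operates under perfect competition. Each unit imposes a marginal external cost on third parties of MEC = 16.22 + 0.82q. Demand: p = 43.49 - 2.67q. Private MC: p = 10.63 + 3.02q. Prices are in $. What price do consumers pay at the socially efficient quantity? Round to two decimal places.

Social marginal cost = private MC + MEC = 26.85 + 3.84q.
Set SMC = demand: 26.85 + 3.84q = 43.49 - 2.67q → q* = 2.5561.
Consumer price on the demand curve at q*: 43.49 − 2.67×2.5561 = 36.6652.

P = $36.67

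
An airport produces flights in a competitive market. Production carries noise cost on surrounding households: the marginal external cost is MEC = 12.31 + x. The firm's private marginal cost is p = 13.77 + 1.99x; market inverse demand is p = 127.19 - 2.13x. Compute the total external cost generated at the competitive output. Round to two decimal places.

717.81

Market equilibrium (private): 13.77 + 1.99x = 127.19 - 2.13x → x_m = 27.5291.
Total external cost = ∫₀^{x_m} (12.31 + 1.00x) dx = 12.31×27.5291 + ½×1.00×27.5291² = 717.8089.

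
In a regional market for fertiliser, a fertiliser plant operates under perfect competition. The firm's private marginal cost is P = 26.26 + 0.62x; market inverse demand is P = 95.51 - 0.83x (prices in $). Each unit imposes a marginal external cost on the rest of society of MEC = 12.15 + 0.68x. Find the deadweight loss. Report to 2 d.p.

DWL = $467.48

Market equilibrium (private): 26.26 + 0.62x = 95.51 - 0.83x → x_m = 47.7586.
Social marginal cost = private MC + MEC = 38.41 + 1.30x.
Set SMC = demand: 38.41 + 1.30x = 95.51 - 0.83x → x* = 26.8075.
The loss is the area between SMC and demand from x* to x_m; with linear curves that's a triangle of height MEC(x_m).
DWL = ½ × 20.9511 × 44.6259 = 467.4808.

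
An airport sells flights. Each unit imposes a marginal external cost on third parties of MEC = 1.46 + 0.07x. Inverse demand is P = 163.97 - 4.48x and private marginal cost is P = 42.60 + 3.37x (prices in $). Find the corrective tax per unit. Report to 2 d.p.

Social marginal cost = private MC + MEC = 44.06 + 3.44x.
Set SMC = demand: 44.06 + 3.44x = 163.97 - 4.48x → x* = 15.1402.
The Pigouvian tax equals MEC at x*: 1.46 + 0.07×15.1402 = 2.5198.

tax = $2.52 per unit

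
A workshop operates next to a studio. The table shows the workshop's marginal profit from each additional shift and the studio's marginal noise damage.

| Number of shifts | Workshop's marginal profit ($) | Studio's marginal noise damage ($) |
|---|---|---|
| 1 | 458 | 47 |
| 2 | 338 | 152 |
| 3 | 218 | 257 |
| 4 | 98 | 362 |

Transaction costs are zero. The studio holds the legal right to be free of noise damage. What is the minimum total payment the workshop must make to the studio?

Efficient level: marginal profit ≥ marginal noise damage through level 2, so k* = 2.
With the studio holding the right, the workshop must at least compensate total damage at k*: 47 + 152 = 199.

$199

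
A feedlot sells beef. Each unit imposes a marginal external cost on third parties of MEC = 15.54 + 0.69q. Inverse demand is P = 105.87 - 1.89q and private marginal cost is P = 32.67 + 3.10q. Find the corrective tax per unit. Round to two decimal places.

Social marginal cost = private MC + MEC = 48.21 + 3.79q.
Set SMC = demand: 48.21 + 3.79q = 105.87 - 1.89q → q* = 10.1514.
The Pigouvian tax equals MEC at q*: 15.54 + 0.69×10.1514 = 22.5445.

tax = 22.54 per unit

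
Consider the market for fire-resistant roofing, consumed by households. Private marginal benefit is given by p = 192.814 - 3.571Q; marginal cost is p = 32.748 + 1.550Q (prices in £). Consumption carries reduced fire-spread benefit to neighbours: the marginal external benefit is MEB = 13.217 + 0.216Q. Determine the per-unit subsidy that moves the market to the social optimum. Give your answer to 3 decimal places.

Social marginal benefit = demand + MEB = 206.031 - 3.355Q.
Set SMB = MC: 206.031 - 3.355Q = 32.748 + 1.550Q → Q* = 35.3278.
The Pigouvian subsidy equals MEB at Q*: 13.217 + 0.216×35.3278 = 20.8478.

subsidy = £20.848 per unit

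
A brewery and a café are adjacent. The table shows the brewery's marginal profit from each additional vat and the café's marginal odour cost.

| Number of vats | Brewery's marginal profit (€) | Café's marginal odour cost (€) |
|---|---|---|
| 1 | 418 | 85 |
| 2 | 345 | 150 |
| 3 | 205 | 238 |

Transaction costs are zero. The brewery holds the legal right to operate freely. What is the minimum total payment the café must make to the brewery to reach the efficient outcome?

€205

Left alone the brewery would choose level 3 (marginal profit stays positive).
Efficient level: k* = 2 (marginal profit ≥ marginal odour cost through 2).
The café must at least cover the brewery's forgone profit from cutting 3→2: 205 = 205.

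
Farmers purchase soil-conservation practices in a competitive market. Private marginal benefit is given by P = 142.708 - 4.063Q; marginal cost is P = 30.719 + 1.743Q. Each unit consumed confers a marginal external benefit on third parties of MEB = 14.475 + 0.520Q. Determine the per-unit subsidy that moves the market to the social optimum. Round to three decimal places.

subsidy = 26.916 per unit

Social marginal benefit = demand + MEB = 157.183 - 3.543Q.
Set SMB = MC: 157.183 - 3.543Q = 30.719 + 1.743Q → Q* = 23.9243.
The Pigouvian subsidy equals MEB at Q*: 14.475 + 0.520×23.9243 = 26.9156.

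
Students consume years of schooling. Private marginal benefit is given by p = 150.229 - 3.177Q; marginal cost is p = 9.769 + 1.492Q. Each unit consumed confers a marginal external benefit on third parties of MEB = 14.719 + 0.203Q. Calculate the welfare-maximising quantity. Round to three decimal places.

Social marginal benefit = demand + MEB = 164.948 - 2.974Q.
Set SMB = MC: 164.948 - 2.974Q = 9.769 + 1.492Q → Q* = 34.7468.

Q* = 34.747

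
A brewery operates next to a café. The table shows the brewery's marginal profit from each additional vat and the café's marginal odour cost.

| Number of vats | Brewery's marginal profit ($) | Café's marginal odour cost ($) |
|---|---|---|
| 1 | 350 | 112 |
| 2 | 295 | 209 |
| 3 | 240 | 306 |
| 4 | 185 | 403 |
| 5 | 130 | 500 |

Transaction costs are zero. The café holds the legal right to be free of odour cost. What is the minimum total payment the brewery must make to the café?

Efficient level: marginal profit ≥ marginal odour cost through level 2, so k* = 2.
With the café holding the right, the brewery must at least compensate total damage at k*: 112 + 209 = 321.

$321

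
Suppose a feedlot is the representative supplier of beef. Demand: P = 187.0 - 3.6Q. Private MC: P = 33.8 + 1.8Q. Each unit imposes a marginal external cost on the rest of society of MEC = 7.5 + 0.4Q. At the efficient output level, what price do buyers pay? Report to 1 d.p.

P = 96.6

Social marginal cost = private MC + MEC = 41.3 + 2.2Q.
Set SMC = demand: 41.3 + 2.2Q = 187.0 - 3.6Q → Q* = 25.1207.
Consumer price on the demand curve at Q*: 187.0 − 3.6×25.1207 = 96.5655.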